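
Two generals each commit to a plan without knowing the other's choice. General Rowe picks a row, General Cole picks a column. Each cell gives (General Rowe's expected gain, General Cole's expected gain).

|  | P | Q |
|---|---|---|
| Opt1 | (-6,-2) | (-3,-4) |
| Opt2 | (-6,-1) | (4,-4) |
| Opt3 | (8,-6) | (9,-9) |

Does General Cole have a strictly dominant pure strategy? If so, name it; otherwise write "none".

P vs Q: Opt1: -2>-4, Opt2: -1>-4, Opt3: -6>-9.
P strictly beats every other strategy against every opponent action, so it is strictly dominant.

P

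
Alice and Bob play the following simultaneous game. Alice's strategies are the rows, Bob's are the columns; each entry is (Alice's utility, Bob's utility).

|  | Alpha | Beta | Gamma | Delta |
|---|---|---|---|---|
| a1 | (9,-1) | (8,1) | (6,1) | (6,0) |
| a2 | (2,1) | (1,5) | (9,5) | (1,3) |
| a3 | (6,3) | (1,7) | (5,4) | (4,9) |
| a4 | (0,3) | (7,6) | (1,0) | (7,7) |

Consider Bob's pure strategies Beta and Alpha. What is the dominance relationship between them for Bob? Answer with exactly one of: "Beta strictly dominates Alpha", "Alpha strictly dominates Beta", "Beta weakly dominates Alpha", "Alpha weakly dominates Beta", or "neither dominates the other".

Beta's payoffs vs Alpha's, by Alice's action — a1: 1>-1, a2: 5>1, a3: 7>3, a4: 6>3.
Every comparison favours Beta, so Beta strictly dominates Alpha.

Beta strictly dominates Alpha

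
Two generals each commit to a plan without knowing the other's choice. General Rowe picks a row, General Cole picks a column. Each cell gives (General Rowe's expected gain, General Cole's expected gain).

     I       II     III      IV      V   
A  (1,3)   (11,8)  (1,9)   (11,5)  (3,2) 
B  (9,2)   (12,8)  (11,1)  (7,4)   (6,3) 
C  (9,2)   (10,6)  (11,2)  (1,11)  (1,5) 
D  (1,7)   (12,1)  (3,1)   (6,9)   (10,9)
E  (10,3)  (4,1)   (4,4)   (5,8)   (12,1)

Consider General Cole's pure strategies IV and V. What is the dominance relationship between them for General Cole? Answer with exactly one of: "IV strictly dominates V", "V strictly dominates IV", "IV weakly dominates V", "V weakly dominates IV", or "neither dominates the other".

IV weakly dominates V

IV's payoffs vs V's, by General Rowe's action — A: 5>2, B: 4>3, C: 11>5, D: 9=9, E: 8>1.
IV is at least as good everywhere and strictly better somewhere (tied only at D), so IV weakly but not strictly dominates V.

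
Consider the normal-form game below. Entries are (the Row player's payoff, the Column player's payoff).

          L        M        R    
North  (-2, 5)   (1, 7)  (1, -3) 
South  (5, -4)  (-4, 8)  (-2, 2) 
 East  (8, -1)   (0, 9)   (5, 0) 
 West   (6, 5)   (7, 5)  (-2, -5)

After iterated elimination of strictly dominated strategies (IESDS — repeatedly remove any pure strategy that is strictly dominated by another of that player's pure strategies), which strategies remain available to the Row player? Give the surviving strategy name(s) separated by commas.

East, West

The Row player's strategy South is strictly dominated by East (L: 8>5, M: 0>-4, R: 5>-2) and is removed.
For the Column player, M strictly dominates R on the remaining rows (North: 7>-3, East: 9>0, West: 5>-5); eliminate R.
Row North is eliminated: West beats it against every remaining column (L: 6>-2, M: 7>1).
Among the remaining strategies, none is strictly dominated by another pure strategy of the same player, so the elimination stops.
Surviving strategies — the Row player: {East, West}; the Column player: {L, M}.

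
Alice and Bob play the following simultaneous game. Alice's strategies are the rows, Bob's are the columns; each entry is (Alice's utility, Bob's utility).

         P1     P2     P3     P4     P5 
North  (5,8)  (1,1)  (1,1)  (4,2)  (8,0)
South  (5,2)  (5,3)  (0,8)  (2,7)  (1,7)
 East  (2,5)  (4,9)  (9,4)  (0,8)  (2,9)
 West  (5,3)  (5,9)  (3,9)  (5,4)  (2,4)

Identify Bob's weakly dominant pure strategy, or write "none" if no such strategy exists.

none

P1 fails to dominate P2 at South (2<3).
P2 fails to dominate P1 at North (1<8).
P3 fails to dominate P1 at North (1<8).
P4 fails to dominate P1 at North (2<8).
P5 fails to dominate P1 at North (0<8).
No single strategy dominates all the others.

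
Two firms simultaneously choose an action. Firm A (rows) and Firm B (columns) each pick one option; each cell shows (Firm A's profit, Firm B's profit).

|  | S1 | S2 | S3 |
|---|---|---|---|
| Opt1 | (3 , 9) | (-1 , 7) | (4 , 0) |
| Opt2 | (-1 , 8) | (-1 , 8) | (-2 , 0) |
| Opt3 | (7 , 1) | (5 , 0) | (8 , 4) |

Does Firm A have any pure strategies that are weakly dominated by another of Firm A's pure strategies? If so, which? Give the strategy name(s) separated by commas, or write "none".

Opt3 weakly dominates Opt1 — S1: 7>3, S2: 5>-1, S3: 8>4.
Opt2: dominated, since Opt1 does at least as well everywhere (S1: 3>-1, S2: -1=-1, S3: 4>-2).
Opt3: no other strategy beats it everywhere (Opt1 at S1 (7>3); Opt2 at S1 (7>-1)).

Opt1, Opt2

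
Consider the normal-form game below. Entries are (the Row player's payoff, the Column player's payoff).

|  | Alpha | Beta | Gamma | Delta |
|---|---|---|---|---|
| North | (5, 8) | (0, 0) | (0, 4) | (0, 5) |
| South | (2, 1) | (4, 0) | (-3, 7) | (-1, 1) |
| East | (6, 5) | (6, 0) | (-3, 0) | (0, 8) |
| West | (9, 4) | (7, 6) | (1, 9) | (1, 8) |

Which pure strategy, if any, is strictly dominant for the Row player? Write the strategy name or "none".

West

West vs North: Alpha: 9>5, Beta: 7>0, Gamma: 1>0, Delta: 1>0.
West vs South: Alpha: 9>2, Beta: 7>4, Gamma: 1>-3, Delta: 1>-1.
West vs East: Alpha: 9>6, Beta: 7>6, Gamma: 1>-3, Delta: 1>0.
West strictly beats every other strategy against every opponent action, so it is strictly dominant.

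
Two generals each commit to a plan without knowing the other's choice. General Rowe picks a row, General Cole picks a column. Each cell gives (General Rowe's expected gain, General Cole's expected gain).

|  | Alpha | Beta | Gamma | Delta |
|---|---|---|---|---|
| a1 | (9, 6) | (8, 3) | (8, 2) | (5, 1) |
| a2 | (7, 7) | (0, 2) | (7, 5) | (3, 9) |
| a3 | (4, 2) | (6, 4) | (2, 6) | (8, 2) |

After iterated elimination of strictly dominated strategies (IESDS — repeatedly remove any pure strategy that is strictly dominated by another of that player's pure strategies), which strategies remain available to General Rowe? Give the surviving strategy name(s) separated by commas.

a1

For General Rowe, a1 strictly dominates a2 on the remaining columns (Alpha: 9>7, Beta: 8>0, Gamma: 8>7, Delta: 5>3); eliminate a2.
Column Delta is eliminated: Beta beats it against every remaining row (a1: 3>1, a3: 4>2).
General Rowe's strategy a3 is strictly dominated by a1 (Alpha: 9>4, Beta: 8>6, Gamma: 8>2) and is removed.
For General Cole, Alpha strictly dominates Beta on the remaining rows (a1: 6>3); eliminate Beta.
Column Gamma is eliminated: Alpha beats it against every remaining row (a1: 6>2).
Among the remaining strategies, none is strictly dominated by another pure strategy of the same player, so the elimination stops.
Surviving strategies — General Rowe: {a1}; General Cole: {Alpha}.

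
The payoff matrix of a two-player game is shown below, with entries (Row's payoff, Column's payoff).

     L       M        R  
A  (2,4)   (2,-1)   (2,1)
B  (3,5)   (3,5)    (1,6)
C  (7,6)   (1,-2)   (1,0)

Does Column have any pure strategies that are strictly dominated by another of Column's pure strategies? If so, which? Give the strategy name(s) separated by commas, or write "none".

M

Nothing dominates L: M at A (4>-1); R at A (4>1).
R strictly dominates M — A: 1>-1, B: 6>5, C: 0>-2.
Nothing dominates R: L at B (6>5); M at A (1>-1).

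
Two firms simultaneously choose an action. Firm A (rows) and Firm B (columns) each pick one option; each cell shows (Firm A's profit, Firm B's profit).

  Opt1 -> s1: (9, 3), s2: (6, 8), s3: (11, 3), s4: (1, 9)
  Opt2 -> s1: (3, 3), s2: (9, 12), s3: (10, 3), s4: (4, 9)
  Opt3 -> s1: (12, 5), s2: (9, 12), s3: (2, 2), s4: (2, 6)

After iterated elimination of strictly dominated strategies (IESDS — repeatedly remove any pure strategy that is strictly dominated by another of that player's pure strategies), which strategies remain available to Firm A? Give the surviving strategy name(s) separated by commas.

Opt2, Opt3

Column s1 is eliminated: s2 beats it against every remaining row (Opt1: 8>3, Opt2: 12>3, Opt3: 12>5).
For Firm B, s2 strictly dominates s3 on the remaining rows (Opt1: 8>3, Opt2: 12>3, Opt3: 12>2); eliminate s3.
Row Opt1 is eliminated: Opt2 beats it against every remaining column (s2: 9>6, s4: 4>1).
Column s4 is eliminated: s2 beats it against every remaining row (Opt2: 12>9, Opt3: 12>6).
Among the remaining strategies, none is strictly dominated by another pure strategy of the same player, so the elimination stops.
Surviving strategies — Firm A: {Opt2, Opt3}; Firm B: {s2}.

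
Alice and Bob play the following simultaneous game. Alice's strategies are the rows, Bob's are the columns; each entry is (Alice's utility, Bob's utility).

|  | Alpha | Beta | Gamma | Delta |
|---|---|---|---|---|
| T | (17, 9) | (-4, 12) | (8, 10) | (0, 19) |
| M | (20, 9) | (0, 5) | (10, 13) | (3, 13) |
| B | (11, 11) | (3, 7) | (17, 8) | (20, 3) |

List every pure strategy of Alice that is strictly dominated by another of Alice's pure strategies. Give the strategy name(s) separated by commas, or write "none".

T is strictly dominated by M (Alpha: 20>17, Beta: 0>-4, Gamma: 10>8, Delta: 3>0).
M is not dominated — it holds its own against T at Alpha (20>17); B at Alpha (20>11).
B is not dominated — it holds its own against T at Beta (3>-4); M at Beta (3>0).

T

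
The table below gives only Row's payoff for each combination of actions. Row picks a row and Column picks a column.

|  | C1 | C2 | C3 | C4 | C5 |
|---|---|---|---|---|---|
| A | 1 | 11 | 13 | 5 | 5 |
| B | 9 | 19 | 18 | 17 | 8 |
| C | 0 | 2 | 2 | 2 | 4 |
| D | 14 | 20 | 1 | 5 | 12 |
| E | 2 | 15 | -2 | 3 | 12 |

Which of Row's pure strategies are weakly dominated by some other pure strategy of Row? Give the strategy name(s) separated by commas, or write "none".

A is weakly dominated by B (C1: 9>1, C2: 19>11, C3: 18>13, C4: 17>5, C5: 8>5).
Nothing dominates B: A at C1 (9>1); C at C1 (9>0); D at C3 (18>1); E at C1 (9>2).
C is weakly dominated by A (C1: 1>0, C2: 11>2, C3: 13>2, C4: 5>2, C5: 5>4).
D: no other strategy beats it everywhere (A at C1 (14>1); B at C1 (14>9); C at C1 (14>0); E at C1 (14>2)).
E: dominated, since D does at least as well everywhere (C1: 14>2, C2: 20>15, C3: 1>-2, C4: 5>3, C5: 12=12).

A, C, E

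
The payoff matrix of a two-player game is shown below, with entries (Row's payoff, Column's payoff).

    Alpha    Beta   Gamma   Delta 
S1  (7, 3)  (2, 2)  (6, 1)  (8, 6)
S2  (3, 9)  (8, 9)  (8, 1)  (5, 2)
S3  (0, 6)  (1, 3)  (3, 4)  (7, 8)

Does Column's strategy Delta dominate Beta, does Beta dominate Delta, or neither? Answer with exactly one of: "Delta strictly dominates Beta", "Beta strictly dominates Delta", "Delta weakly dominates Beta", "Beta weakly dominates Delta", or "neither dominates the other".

Compare Delta to Beta across every action of Row: S1: 6>2, S2: 2<9, S3: 8>3.
Delta does better at S1, S3 but worse at S2; neither strategy dominates the other.

neither dominates the other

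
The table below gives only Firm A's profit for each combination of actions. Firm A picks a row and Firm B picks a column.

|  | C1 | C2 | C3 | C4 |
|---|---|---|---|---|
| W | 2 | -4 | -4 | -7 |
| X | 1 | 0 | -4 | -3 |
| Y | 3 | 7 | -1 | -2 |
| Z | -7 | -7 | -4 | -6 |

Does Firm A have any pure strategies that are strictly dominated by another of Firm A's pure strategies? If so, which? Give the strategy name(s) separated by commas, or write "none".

Y strictly dominates W — C1: 3>2, C2: 7>-4, C3: -1>-4, C4: -2>-7.
X: dominated, since Y does at least as well everywhere (C1: 3>1, C2: 7>0, C3: -1>-4, C4: -2>-3).
Y is not dominated — it holds its own against W at C1 (3>2); X at C1 (3>1); Z at C1 (3>-7).
Z is strictly dominated by Y (C1: 3>-7, C2: 7>-7, C3: -1>-4, C4: -2>-6).

W, X, Z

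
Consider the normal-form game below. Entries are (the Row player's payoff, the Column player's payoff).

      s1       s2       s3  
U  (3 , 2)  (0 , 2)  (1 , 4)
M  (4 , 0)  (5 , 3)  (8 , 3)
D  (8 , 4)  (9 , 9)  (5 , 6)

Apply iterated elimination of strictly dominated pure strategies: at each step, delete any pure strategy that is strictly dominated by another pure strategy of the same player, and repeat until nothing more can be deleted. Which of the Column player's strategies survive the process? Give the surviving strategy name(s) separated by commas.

Row U is eliminated: M beats it against every remaining column (s1: 4>3, s2: 5>0, s3: 8>1).
The Column player's strategy s1 is strictly dominated by s2 (M: 3>0, D: 9>4) and is removed.
Among the remaining strategies, none is strictly dominated by another pure strategy of the same player, so the elimination stops.
Surviving strategies — the Row player: {M, D}; the Column player: {s2, s3}.

s2, s3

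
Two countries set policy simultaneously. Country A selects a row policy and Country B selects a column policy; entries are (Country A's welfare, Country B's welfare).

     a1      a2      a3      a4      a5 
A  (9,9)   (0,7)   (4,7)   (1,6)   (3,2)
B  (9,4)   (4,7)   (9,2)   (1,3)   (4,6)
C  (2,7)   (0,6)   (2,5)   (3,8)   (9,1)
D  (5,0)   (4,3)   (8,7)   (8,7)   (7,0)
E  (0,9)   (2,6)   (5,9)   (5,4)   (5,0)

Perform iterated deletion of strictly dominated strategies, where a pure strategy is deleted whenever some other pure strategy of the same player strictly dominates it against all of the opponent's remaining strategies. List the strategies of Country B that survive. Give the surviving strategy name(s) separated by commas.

a1, a2, a3, a4

Country A's strategy E is strictly dominated by D (a1: 5>0, a2: 4>2, a3: 8>5, a4: 8>5, a5: 7>5) and is removed.
For Country B, a2 strictly dominates a5 on the remaining rows (A: 7>2, B: 7>6, C: 6>1, D: 3>0); eliminate a5.
For Country A, D strictly dominates C on the remaining columns (a1: 5>2, a2: 4>0, a3: 8>2, a4: 8>3); eliminate C.
Among the remaining strategies, none is strictly dominated by another pure strategy of the same player, so the elimination stops.
Surviving strategies — Country A: {A, B, D}; Country B: {a1, a2, a3, a4}.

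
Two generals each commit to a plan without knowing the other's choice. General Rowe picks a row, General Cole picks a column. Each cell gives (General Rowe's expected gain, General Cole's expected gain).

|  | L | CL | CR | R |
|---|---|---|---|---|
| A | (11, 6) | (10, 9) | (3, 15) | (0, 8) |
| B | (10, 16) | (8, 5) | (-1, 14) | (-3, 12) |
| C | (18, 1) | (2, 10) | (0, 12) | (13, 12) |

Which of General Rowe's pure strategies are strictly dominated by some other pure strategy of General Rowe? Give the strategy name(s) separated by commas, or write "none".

A: no other strategy beats it everywhere (B at L (11>10); C at CL (10>2)).
A strictly dominates B — L: 11>10, CL: 10>8, CR: 3>-1, R: 0>-3.
C is not dominated — it holds its own against A at L (18>11); B at L (18>10).

B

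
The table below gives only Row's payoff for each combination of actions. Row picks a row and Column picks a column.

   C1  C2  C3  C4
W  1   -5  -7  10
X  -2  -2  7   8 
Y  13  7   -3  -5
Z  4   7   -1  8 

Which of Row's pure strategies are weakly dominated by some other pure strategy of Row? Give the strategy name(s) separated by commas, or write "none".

none

W is not dominated — it holds its own against X at C1 (1>-2); Y at C4 (10>-5); Z at C4 (10>8).
X: no other strategy beats it everywhere (W at C2 (-2>-5); Y at C3 (7>-3); Z at C3 (7>-1)).
Y is not dominated — it holds its own against W at C1 (13>1); X at C1 (13>-2); Z at C1 (13>4).
Z is not dominated — it holds its own against W at C1 (4>1); X at C1 (4>-2); Y at C3 (-1>-3).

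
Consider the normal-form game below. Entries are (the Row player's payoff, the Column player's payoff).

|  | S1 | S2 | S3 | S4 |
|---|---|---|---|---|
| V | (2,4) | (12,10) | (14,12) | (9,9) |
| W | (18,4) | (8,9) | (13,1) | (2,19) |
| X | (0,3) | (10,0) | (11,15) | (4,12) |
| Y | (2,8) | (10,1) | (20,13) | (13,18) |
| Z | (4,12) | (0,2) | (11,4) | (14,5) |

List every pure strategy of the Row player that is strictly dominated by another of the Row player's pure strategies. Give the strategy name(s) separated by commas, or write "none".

Nothing dominates V: W at S2 (12>8); X at S1 (2>0); Y at S1 (2=2); Z at S2 (12>0).
W: no other strategy beats it everywhere (V at S1 (18>2); X at S1 (18>0); Y at S1 (18>2); Z at S1 (18>4)).
X: dominated, since V does at least as well everywhere (S1: 2>0, S2: 12>10, S3: 14>11, S4: 9>4).
Nothing dominates Y: V at S1 (2=2); W at S2 (10>8); X at S1 (2>0); Z at S2 (10>0).
Z: no other strategy beats it everywhere (V at S1 (4>2); W at S4 (14>2); X at S1 (4>0); Y at S1 (4>2)).

X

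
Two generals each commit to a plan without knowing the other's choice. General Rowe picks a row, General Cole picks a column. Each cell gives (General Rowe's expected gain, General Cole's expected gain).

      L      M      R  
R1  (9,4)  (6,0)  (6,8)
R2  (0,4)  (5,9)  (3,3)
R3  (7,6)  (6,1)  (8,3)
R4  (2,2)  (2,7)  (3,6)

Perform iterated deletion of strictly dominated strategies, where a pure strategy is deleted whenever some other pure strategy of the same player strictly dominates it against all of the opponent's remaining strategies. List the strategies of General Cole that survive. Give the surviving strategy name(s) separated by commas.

For General Rowe, R1 strictly dominates R2 on the remaining columns (L: 9>0, M: 6>5, R: 6>3); eliminate R2.
General Rowe's strategy R4 is strictly dominated by R1 (L: 9>2, M: 6>2, R: 6>3) and is removed.
Column M is eliminated: L beats it against every remaining row (R1: 4>0, R3: 6>1).
Among the remaining strategies, none is strictly dominated by another pure strategy of the same player, so the elimination stops.
Surviving strategies — General Rowe: {R1, R3}; General Cole: {L, R}.

L, R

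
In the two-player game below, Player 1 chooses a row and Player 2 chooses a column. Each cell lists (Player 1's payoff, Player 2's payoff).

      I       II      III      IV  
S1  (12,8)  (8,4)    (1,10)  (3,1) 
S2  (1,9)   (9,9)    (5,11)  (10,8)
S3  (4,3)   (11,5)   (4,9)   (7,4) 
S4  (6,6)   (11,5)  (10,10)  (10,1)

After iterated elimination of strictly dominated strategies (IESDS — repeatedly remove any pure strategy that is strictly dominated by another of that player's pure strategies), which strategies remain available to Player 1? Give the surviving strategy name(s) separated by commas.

Player 2's strategy I is strictly dominated by III (S1: 10>8, S2: 11>9, S3: 9>3, S4: 10>6) and is removed.
Player 1's strategy S1 is strictly dominated by S2 (II: 9>8, III: 5>1, IV: 10>3) and is removed.
Column II is eliminated: III beats it against every remaining row (S2: 11>9, S3: 9>5, S4: 10>5).
Row S3 is eliminated: S2 beats it against every remaining column (III: 5>4, IV: 10>7).
For Player 2, III strictly dominates IV on the remaining rows (S2: 11>8, S4: 10>1); eliminate IV.
Row S2 is eliminated: S4 beats it against every remaining column (III: 10>5).
Among the remaining strategies, none is strictly dominated by another pure strategy of the same player, so the elimination stops.
Surviving strategies — Player 1: {S4}; Player 2: {III}.

S4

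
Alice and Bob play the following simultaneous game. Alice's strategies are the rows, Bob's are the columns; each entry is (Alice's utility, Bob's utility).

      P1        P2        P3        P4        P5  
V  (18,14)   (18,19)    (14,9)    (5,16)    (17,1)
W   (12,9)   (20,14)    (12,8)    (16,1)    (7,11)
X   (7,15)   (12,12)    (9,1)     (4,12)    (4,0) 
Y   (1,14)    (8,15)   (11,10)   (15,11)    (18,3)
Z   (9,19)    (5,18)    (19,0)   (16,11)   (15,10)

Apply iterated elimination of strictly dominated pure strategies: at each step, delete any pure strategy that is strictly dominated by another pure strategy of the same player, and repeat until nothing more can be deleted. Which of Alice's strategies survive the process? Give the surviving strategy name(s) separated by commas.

Alice's strategy X is strictly dominated by V (P1: 18>7, P2: 18>12, P3: 14>9, P4: 5>4, P5: 17>4) and is removed.
For Bob, P1 strictly dominates P3 on the remaining rows (V: 14>9, W: 9>8, Y: 14>10, Z: 19>0); eliminate P3.
Bob's strategy P4 is strictly dominated by P2 (V: 19>16, W: 14>1, Y: 15>11, Z: 18>11) and is removed.
Alice's strategy Z is strictly dominated by V (P1: 18>9, P2: 18>5, P5: 17>15) and is removed.
Column P1 is eliminated: P2 beats it against every remaining row (V: 19>14, W: 14>9, Y: 15>14).
For Bob, P2 strictly dominates P5 on the remaining rows (V: 19>1, W: 14>11, Y: 15>3); eliminate P5.
Row V is eliminated: W beats it against every remaining column (P2: 20>18).
For Alice, W strictly dominates Y on the remaining columns (P2: 20>8); eliminate Y.
Among the remaining strategies, none is strictly dominated by another pure strategy of the same player, so the elimination stops.
Surviving strategies — Alice: {W}; Bob: {P2}.

W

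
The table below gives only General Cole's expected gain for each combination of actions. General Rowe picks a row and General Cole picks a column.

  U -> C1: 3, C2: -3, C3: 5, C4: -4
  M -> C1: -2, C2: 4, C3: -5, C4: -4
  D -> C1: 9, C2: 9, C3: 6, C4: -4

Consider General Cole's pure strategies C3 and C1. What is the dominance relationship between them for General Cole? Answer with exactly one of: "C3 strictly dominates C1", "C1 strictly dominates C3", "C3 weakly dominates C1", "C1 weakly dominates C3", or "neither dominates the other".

neither dominates the other

C3's payoffs vs C1's, by General Rowe's action — U: 5>3, M: -5<-2, D: 6<9.
C3 does better at U but worse at M, D; neither strategy dominates the other.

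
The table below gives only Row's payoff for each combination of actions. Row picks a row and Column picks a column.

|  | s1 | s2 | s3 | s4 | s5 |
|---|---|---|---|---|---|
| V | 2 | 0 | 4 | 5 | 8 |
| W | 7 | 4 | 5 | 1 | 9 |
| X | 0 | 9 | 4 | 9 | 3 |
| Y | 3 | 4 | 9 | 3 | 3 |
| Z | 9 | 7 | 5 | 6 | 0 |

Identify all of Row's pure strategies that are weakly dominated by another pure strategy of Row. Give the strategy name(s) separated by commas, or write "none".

V: no other strategy beats it everywhere (W at s4 (5>1); X at s1 (2>0); Y at s4 (5>3); Z at s5 (8>0)).
W: no other strategy beats it everywhere (V at s1 (7>2); X at s1 (7>0); Y at s1 (7>3); Z at s5 (9>0)).
X: no other strategy beats it everywhere (V at s2 (9>0); W at s2 (9>4); Y at s2 (9>4); Z at s2 (9>7)).
Nothing dominates Y: V at s1 (3>2); W at s3 (9>5); X at s1 (3>0); Z at s3 (9>5).
Z: no other strategy beats it everywhere (V at s1 (9>2); W at s1 (9>7); X at s1 (9>0); Y at s1 (9>3)).

none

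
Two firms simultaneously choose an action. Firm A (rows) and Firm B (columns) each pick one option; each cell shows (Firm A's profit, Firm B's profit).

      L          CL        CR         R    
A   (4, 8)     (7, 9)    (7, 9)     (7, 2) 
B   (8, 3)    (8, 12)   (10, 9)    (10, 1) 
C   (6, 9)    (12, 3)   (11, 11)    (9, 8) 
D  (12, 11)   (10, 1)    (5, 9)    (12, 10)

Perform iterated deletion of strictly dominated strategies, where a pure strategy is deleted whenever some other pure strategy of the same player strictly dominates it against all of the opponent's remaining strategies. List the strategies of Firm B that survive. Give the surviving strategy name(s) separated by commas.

Row A is eliminated: B beats it against every remaining column (L: 8>4, CL: 8>7, CR: 10>7, R: 10>7).
Column R is eliminated: L beats it against every remaining row (B: 3>1, C: 9>8, D: 11>10).
Among the remaining strategies, none is strictly dominated by another pure strategy of the same player, so the elimination stops.
Surviving strategies — Firm A: {B, C, D}; Firm B: {L, CL, CR}.

L, CL, CR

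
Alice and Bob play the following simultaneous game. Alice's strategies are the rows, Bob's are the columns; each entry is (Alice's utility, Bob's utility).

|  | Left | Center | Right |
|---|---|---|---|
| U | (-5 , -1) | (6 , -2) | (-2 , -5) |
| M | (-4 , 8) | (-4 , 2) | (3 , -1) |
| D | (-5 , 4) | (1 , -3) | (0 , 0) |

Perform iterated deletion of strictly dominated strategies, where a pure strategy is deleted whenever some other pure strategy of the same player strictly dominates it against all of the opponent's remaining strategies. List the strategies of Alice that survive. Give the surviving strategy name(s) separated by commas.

For Bob, Left strictly dominates Center on the remaining rows (U: -1>-2, M: 8>2, D: 4>-3); eliminate Center.
For Alice, M strictly dominates U on the remaining columns (Left: -4>-5, Right: 3>-2); eliminate U.
Alice's strategy D is strictly dominated by M (Left: -4>-5, Right: 3>0) and is removed.
For Bob, Left strictly dominates Right on the remaining rows (M: 8>-1); eliminate Right.
Among the remaining strategies, none is strictly dominated by another pure strategy of the same player, so the elimination stops.
Surviving strategies — Alice: {M}; Bob: {Left}.

M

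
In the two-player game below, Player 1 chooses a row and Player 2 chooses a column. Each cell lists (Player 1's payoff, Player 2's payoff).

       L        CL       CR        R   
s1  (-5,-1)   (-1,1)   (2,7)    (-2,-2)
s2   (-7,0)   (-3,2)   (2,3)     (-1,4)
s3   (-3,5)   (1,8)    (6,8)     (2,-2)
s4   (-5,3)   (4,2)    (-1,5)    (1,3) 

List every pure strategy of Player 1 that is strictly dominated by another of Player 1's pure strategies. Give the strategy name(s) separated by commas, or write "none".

s3 strictly dominates s1 — L: -3>-5, CL: 1>-1, CR: 6>2, R: 2>-2.
s3 strictly dominates s2 — L: -3>-7, CL: 1>-3, CR: 6>2, R: 2>-1.
s3: no other strategy beats it everywhere (s1 at L (-3>-5); s2 at L (-3>-7); s4 at L (-3>-5)).
s4: no other strategy beats it everywhere (s1 at L (-5=-5); s2 at L (-5>-7); s3 at CL (4>1)).

s1, s2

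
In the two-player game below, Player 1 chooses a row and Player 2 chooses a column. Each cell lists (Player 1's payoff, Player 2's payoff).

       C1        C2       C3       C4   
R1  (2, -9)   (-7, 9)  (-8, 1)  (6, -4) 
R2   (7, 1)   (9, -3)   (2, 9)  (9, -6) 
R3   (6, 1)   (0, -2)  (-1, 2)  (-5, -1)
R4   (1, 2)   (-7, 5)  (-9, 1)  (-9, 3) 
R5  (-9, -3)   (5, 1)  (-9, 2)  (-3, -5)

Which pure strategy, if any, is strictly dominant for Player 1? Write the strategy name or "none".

R2 vs R1: C1: 7>2, C2: 9>-7, C3: 2>-8, C4: 9>6.
R2 vs R3: C1: 7>6, C2: 9>0, C3: 2>-1, C4: 9>-5.
R2 vs R4: C1: 7>1, C2: 9>-7, C3: 2>-9, C4: 9>-9.
R2 vs R5: C1: 7>-9, C2: 9>5, C3: 2>-9, C4: 9>-3.
R2 strictly beats every other strategy against every opponent action, so it is strictly dominant.

R2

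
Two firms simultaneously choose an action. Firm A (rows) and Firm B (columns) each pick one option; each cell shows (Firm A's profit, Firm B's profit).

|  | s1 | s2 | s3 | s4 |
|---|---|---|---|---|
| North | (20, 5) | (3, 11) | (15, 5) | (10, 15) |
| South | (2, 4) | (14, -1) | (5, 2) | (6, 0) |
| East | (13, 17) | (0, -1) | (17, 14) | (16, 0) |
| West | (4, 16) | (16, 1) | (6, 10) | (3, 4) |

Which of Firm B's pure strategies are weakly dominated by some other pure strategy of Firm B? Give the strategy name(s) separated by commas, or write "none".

s2, s3

s1 is not dominated — it holds its own against s2 at South (4>-1); s3 at South (4>2); s4 at South (4>0).
s2: dominated, since s4 does at least as well everywhere (North: 15>11, South: 0>-1, East: 0>-1, West: 4>1).
s1 weakly dominates s3 — North: 5=5, South: 4>2, East: 17>14, West: 16>10.
s4: no other strategy beats it everywhere (s1 at North (15>5); s2 at North (15>11); s3 at North (15>5)).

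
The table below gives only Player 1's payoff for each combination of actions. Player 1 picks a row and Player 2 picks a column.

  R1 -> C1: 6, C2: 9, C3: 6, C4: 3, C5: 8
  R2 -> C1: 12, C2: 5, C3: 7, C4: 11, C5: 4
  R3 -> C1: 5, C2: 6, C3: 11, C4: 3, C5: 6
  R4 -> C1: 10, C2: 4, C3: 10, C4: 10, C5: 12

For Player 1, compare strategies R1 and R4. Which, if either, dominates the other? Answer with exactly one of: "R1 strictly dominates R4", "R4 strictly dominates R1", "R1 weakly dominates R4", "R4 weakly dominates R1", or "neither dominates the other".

R1's payoffs vs R4's, by Player 2's action — C1: 6<10, C2: 9>4, C3: 6<10, C4: 3<10, C5: 8<12.
R1 does better at C2 but worse at C1, C3, C4, C5; neither strategy dominates the other.

neither dominates the other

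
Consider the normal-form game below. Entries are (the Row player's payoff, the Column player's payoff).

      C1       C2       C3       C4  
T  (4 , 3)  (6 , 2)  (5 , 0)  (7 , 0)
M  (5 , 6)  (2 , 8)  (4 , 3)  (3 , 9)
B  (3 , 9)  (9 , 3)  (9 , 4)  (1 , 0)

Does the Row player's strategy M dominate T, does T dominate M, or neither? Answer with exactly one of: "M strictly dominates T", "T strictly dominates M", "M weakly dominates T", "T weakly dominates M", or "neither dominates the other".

M's payoffs vs T's, by the Column player's action — C1: 5>4, C2: 2<6, C3: 4<5, C4: 3<7.
M does better at C1 but worse at C2, C3, C4; neither strategy dominates the other.

neither dominates the other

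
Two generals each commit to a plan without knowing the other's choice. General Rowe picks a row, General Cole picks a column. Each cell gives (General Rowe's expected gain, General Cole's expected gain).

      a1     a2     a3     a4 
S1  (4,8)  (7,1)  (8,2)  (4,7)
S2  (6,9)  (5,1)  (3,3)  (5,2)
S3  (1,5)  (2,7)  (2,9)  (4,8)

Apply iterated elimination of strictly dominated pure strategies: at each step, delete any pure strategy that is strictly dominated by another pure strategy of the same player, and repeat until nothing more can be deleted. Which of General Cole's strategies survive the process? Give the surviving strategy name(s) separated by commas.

a1

Row S3 is eliminated: S2 beats it against every remaining column (a1: 6>1, a2: 5>2, a3: 3>2, a4: 5>4).
General Cole's strategy a2 is strictly dominated by a1 (S1: 8>1, S2: 9>1) and is removed.
For General Cole, a1 strictly dominates a3 on the remaining rows (S1: 8>2, S2: 9>3); eliminate a3.
General Rowe's strategy S1 is strictly dominated by S2 (a1: 6>4, a4: 5>4) and is removed.
For General Cole, a1 strictly dominates a4 on the remaining rows (S2: 9>2); eliminate a4.
Among the remaining strategies, none is strictly dominated by another pure strategy of the same player, so the elimination stops.
Surviving strategies — General Rowe: {S2}; General Cole: {a1}.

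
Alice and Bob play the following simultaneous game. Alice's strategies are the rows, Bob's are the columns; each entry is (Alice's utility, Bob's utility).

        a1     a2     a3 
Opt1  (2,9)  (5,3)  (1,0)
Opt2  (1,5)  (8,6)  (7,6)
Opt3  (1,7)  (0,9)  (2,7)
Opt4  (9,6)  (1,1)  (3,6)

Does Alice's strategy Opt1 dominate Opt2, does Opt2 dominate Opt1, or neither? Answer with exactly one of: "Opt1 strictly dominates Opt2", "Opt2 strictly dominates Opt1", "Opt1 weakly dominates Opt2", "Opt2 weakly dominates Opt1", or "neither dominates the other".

neither dominates the other

Opt1's payoffs vs Opt2's, by Bob's action — a1: 2>1, a2: 5<8, a3: 1<7.
Opt1 does better at a1 but worse at a2, a3; neither strategy dominates the other.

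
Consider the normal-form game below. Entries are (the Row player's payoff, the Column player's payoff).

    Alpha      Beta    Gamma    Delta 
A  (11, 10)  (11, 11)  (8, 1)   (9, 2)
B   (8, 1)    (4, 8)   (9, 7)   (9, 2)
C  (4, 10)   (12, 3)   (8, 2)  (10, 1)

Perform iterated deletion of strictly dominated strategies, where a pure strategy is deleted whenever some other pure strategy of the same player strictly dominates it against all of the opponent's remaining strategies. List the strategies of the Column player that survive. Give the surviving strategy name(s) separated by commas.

Alpha, Beta

Column Gamma is eliminated: Beta beats it against every remaining row (A: 11>1, B: 8>7, C: 3>2).
For the Column player, Beta strictly dominates Delta on the remaining rows (A: 11>2, B: 8>2, C: 3>1); eliminate Delta.
The Row player's strategy B is strictly dominated by A (Alpha: 11>8, Beta: 11>4) and is removed.
Among the remaining strategies, none is strictly dominated by another pure strategy of the same player, so the elimination stops.
Surviving strategies — the Row player: {A, C}; the Column player: {Alpha, Beta}.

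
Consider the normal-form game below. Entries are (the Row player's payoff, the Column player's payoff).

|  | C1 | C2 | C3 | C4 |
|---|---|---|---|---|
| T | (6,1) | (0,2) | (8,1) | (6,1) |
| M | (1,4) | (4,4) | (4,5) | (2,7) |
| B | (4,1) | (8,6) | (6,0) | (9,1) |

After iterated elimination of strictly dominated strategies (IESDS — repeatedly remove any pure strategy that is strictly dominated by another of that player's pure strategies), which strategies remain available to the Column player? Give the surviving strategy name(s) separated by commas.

C2

The Row player's strategy M is strictly dominated by B (C1: 4>1, C2: 8>4, C3: 6>4, C4: 9>2) and is removed.
The Column player's strategy C1 is strictly dominated by C2 (T: 2>1, B: 6>1) and is removed.
The Column player's strategy C3 is strictly dominated by C2 (T: 2>1, B: 6>0) and is removed.
The Row player's strategy T is strictly dominated by B (C2: 8>0, C4: 9>6) and is removed.
For the Column player, C2 strictly dominates C4 on the remaining rows (B: 6>1); eliminate C4.
Among the remaining strategies, none is strictly dominated by another pure strategy of the same player, so the elimination stops.
Surviving strategies — the Row player: {B}; the Column player: {C2}.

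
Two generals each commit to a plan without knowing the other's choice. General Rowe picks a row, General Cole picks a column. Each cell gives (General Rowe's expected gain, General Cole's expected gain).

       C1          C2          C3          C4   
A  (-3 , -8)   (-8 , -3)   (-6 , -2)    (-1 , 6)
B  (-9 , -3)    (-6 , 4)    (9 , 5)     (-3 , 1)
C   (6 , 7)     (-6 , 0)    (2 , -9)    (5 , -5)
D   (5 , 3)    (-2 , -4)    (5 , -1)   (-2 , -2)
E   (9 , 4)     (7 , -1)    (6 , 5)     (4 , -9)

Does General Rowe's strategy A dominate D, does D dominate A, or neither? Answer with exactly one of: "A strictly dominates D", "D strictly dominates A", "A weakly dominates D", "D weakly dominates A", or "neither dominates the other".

neither dominates the other

Compare A to D across each choice by General Cole: C1: -3<5, C2: -8<-2, C3: -6<5, C4: -1>-2.
A does better at C4 but worse at C1, C2, C3; neither strategy dominates the other.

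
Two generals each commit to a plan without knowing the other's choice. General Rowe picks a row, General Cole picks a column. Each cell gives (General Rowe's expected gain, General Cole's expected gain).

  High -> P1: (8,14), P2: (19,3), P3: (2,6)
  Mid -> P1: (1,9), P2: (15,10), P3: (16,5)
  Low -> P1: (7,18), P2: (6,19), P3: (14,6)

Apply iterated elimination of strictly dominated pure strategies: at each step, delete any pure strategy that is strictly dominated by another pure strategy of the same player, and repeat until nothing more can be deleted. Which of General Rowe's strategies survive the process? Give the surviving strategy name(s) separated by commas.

Column P3 is eliminated: P1 beats it against every remaining row (High: 14>6, Mid: 9>5, Low: 18>6).
Row Mid is eliminated: High beats it against every remaining column (P1: 8>1, P2: 19>15).
Row Low is eliminated: High beats it against every remaining column (P1: 8>7, P2: 19>6).
For General Cole, P1 strictly dominates P2 on the remaining rows (High: 14>3); eliminate P2.
Among the remaining strategies, none is strictly dominated by another pure strategy of the same player, so the elimination stops.
Surviving strategies — General Rowe: {High}; General Cole: {P1}.

High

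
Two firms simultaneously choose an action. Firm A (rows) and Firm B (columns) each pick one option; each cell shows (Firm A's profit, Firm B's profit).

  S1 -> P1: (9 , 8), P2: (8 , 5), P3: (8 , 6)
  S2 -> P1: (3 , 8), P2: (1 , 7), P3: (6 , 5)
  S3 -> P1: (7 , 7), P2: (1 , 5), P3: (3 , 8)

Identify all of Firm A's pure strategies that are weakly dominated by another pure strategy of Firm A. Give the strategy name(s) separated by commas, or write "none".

S2, S3

S1: no other strategy beats it everywhere (S2 at P1 (9>3); S3 at P1 (9>7)).
S2: dominated, since S1 does at least as well everywhere (P1: 9>3, P2: 8>1, P3: 8>6).
S3 is weakly dominated by S1 (P1: 9>7, P2: 8>1, P3: 8>3).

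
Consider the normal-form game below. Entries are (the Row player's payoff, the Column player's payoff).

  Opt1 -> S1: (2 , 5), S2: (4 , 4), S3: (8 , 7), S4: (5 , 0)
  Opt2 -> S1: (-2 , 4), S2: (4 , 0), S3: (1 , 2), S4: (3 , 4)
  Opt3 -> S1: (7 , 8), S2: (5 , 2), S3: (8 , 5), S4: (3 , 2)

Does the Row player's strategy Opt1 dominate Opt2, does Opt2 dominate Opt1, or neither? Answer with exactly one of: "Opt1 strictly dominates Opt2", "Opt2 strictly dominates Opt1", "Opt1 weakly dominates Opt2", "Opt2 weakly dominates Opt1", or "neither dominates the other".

Compare Opt1 to Opt2 across each opponent action: S1: 2>-2, S2: 4=4, S3: 8>1, S4: 5>3.
Opt1 is at least as good everywhere and strictly better somewhere (tied only at S2), so Opt1 weakly but not strictly dominates Opt2.

Opt1 weakly dominates Opt2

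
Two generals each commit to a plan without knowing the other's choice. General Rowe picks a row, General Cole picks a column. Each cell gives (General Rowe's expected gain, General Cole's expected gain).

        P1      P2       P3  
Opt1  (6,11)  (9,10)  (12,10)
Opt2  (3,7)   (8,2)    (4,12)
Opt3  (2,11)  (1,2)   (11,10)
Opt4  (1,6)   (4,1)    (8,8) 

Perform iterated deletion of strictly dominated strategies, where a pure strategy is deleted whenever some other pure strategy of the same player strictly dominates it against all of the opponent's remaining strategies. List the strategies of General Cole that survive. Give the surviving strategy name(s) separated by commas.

General Rowe's strategy Opt2 is strictly dominated by Opt1 (P1: 6>3, P2: 9>8, P3: 12>4) and is removed.
For General Rowe, Opt1 strictly dominates Opt3 on the remaining columns (P1: 6>2, P2: 9>1, P3: 12>11); eliminate Opt3.
Row Opt4 is eliminated: Opt1 beats it against every remaining column (P1: 6>1, P2: 9>4, P3: 12>8).
Column P2 is eliminated: P1 beats it against every remaining row (Opt1: 11>10).
General Cole's strategy P3 is strictly dominated by P1 (Opt1: 11>10) and is removed.
Among the remaining strategies, none is strictly dominated by another pure strategy of the same player, so the elimination stops.
Surviving strategies — General Rowe: {Opt1}; General Cole: {P1}.

P1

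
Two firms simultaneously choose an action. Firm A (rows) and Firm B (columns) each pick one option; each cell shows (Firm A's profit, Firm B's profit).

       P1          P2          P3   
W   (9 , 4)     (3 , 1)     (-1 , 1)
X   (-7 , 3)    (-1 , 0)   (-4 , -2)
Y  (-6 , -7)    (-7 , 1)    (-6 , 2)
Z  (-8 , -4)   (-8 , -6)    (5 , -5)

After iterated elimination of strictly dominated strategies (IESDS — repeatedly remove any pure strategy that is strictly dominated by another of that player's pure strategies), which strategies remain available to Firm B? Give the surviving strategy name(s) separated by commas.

For Firm A, W strictly dominates X on the remaining columns (P1: 9>-7, P2: 3>-1, P3: -1>-4); eliminate X.
For Firm A, W strictly dominates Y on the remaining columns (P1: 9>-6, P2: 3>-7, P3: -1>-6); eliminate Y.
Column P2 is eliminated: P1 beats it against every remaining row (W: 4>1, Z: -4>-6).
Firm B's strategy P3 is strictly dominated by P1 (W: 4>1, Z: -4>-5) and is removed.
Firm A's strategy Z is strictly dominated by W (P1: 9>-8) and is removed.
Among the remaining strategies, none is strictly dominated by another pure strategy of the same player, so the elimination stops.
Surviving strategies — Firm A: {W}; Firm B: {P1}.

P1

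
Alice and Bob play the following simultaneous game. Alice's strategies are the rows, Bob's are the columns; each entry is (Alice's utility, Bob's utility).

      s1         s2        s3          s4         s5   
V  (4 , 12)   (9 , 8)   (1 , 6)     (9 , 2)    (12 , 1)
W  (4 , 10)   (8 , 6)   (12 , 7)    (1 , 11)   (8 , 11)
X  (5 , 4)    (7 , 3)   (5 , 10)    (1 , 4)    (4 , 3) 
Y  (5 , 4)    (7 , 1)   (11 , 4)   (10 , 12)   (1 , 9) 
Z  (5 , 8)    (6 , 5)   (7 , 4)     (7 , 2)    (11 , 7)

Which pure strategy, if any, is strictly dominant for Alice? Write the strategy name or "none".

V fails to dominate W at s1 (4=4).
W fails to dominate V at s1 (4=4).
X fails to dominate V at s2 (7<9).
Y fails to dominate V at s2 (7<9).
Z fails to dominate V at s2 (6<9).
No single strategy dominates all the others.

none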